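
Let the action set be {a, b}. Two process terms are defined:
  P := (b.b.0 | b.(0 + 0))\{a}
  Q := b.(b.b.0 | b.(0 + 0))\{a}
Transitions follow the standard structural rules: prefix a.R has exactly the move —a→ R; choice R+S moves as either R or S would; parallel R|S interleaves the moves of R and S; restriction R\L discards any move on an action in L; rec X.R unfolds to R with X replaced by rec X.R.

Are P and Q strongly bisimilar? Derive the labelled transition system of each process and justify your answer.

LTS(P): 6 reachable states
  u0 = (b.b.0 | b.(0 + 0))\{a} → —b→ u1, —b→ u2
  u1 = (b.0 | b.(0 + 0))\{a} → —b→ u3, —b→ u4
  u2 = (b.b.0 | (0 + 0))\{a} → —b→ u4
  u3 = (0 | b.(0 + 0))\{a} → —b→ u5
  u4 = (b.0 | (0 + 0))\{a} → —b→ u5
  u5 = (0 | (0 + 0))\{a} → (no moves)
LTS(Q): 7 reachable states
  v0 = b.(b.b.0 | b.(0 + 0))\{a} → —b→ v1
  v1 = (b.b.0 | b.(0 + 0))\{a} → —b→ v2, —b→ v3
  v2 = (b.0 | b.(0 + 0))\{a} → —b→ v4, —b→ v5
  v3 = (b.b.0 | (0 + 0))\{a} → —b→ v5
  v4 = (0 | b.(0 + 0))\{a} → —b→ v6
  v5 = (b.0 | (0 + 0))\{a} → —b→ v6
  v6 = (0 | (0 + 0))\{a} → (no moves)
Partition-refinement fixed point:
  B0 = {u0, v1}
  B1 = {u1, u2, v2, v3}
  B2 = {u3, u4, v4, v5}
  B3 = {u5, v6}
  B4 = {v0}
u0 ∈ B0, v0 ∈ B4 → different blocks

P ≁ Q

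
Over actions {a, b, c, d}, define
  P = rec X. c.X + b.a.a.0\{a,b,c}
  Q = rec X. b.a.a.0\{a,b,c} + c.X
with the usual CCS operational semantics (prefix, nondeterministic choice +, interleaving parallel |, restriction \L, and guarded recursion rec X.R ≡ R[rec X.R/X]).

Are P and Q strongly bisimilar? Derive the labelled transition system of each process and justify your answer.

LTS(P): 4 reachable states
  s0 = rec X. c.X + b.a.a.0\{a,b,c} has moves -b-> s1, -c-> s0
  s1 = a.a.0\{a,b,c} has moves -a-> s2
  s2 = a.0\{a,b,c} has moves -a-> s3
  s3 = 0\{a,b,c} has moves ·
LTS(Q): 4 reachable states
  t0 = rec X. b.a.a.0\{a,b,c} + c.X has moves -b-> t1, -c-> t0
  t1 = a.a.0\{a,b,c} has moves -a-> t2
  t2 = a.0\{a,b,c} has moves -a-> t3
  t3 = 0\{a,b,c} has moves ·
Partition-refinement fixed point:
  B0 = {s0, t0}
  B1 = {s1, t1}
  B2 = {s2, t2}
  B3 = {s3, t3}
s0 ∈ B0, t0 ∈ B0 → same block

bisimilar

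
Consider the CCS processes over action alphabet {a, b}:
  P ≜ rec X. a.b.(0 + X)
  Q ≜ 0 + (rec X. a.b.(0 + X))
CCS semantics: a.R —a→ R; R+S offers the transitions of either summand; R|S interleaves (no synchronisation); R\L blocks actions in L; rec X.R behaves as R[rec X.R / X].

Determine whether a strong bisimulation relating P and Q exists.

LTS(P): 3 reachable states
  m0 = rec X. a.b.(0 + X) ⊢ —a→ m1
  m1 = b.(0 + (rec X. a.b.(0 + X))) ⊢ —b→ m2
  m2 = 0 + (rec X. a.b.(0 + X)) ⊢ —a→ m1
LTS(Q): 2 reachable states
  n0 = 0 + (rec X. a.b.(0 + X)) ⊢ —a→ n1
  n1 = b.(0 + (rec X. a.b.(0 + X))) ⊢ —b→ n0
Bisimilarity quotient blocks:
  B0 = {m0, m2, n0}
  B1 = {m1, n1}
m0 ∈ B0, n0 ∈ B0 → same block

bisimilar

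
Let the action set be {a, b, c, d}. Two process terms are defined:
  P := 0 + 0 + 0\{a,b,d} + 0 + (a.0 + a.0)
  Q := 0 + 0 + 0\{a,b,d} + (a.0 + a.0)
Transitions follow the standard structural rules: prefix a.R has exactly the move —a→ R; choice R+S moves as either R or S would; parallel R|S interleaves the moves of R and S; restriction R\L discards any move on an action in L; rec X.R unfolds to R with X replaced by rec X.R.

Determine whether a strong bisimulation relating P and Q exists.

P ~ Q

P's transition system — 2 states:
  u0 = 0 + 0 + 0\{a,b,d} + 0 + (a.0 + a.0) ⊢ --a--▸ u1
  u1 = 0 ⊢ ∅
Q's transition system — 2 states:
  v0 = 0 + 0 + 0\{a,b,d} + (a.0 + a.0) ⊢ --a--▸ v1
  v1 = 0 ⊢ ∅
Coarsest stable partition (strong bisimilarity classes):
  B0 = {u0, v0}
  B1 = {u1, v1}
u0 ∈ B0, v0 ∈ B0 → same block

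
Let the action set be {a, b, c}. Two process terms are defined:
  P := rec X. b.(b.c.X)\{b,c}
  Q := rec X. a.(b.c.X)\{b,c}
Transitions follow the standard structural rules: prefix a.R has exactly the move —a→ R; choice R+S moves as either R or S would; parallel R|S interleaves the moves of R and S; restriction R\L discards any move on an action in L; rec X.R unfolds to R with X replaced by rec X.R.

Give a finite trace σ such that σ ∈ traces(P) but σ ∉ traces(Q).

b

LTS(P): 2 reachable states
  s0 = rec X. b.(b.c.X)\{b,c} :: ··b··> s1
  s1 = (b.c.(rec X. b.(b.c.X)\{b,c}))\{b,c} :: (no moves)
LTS(Q): 2 reachable states
  t0 = rec X. a.(b.c.X)\{b,c} :: ··a··> t1
  t1 = (b.c.(rec X. a.(b.c.X)\{b,c}))\{b,c} :: (no moves)
Trace ⟨b⟩ through P, begin at {s0}:
  [1] b ⇒ {s1}
  — P admits the full trace.
Trace ⟨b⟩ through Q, begin at {t0}:
  [1] b ⇒ no successor for Q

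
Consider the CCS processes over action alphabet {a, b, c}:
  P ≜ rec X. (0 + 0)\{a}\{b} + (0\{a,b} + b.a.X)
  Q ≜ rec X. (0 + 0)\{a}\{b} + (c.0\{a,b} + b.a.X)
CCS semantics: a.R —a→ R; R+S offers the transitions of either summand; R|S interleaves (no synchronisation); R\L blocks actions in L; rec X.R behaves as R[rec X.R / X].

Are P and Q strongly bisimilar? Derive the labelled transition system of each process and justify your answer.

not bisimilar

LTS(P): 2 reachable states
  m0 = rec X. (0 + 0)\{a}\{b} + (0\{a,b} + b.a.X) | =b=> m1
  m1 = a.(rec X. (0 + 0)\{a}\{b} + (0\{a,b} + b.a.X)) | =a=> m0
LTS(Q): 3 reachable states
  n0 = rec X. (0 + 0)\{a}\{b} + (c.0\{a,b} + b.a.X) | =b=> n1, =c=> n2
  n1 = a.(rec X. (0 + 0)\{a}\{b} + (c.0\{a,b} + b.a.X)) | =a=> n0
  n2 = 0\{a,b} | deadlocked
Bisimilarity quotient blocks:
  B0 = {m0}
  B1 = {m1}
  B2 = {n0}
  B3 = {n2}
  B4 = {n1}
m0 ∈ B0, n0 ∈ B2 → different blocks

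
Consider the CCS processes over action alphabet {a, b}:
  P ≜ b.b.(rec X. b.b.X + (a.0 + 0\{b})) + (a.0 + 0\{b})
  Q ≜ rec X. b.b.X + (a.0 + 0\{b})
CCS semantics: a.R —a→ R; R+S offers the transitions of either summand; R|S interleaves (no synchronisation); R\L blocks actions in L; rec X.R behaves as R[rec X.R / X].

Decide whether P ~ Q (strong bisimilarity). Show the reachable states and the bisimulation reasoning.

YES

LTS(P): 4 reachable states
  m0 = b.b.(rec X. b.b.X + (a.0 + 0\{b})) + (a.0 + 0\{b}) → -a-> m1, -b-> m2
  m1 = 0 → (no moves)
  m2 = b.(rec X. b.b.X + (a.0 + 0\{b})) → -b-> m3
  m3 = rec X. b.b.X + (a.0 + 0\{b}) → -a-> m1, -b-> m2
LTS(Q): 3 reachable states
  n0 = rec X. b.b.X + (a.0 + 0\{b}) → -a-> n1, -b-> n2
  n1 = 0 → (no moves)
  n2 = b.(rec X. b.b.X + (a.0 + 0\{b})) → -b-> n0
Coarsest stable partition (strong bisimilarity classes):
  B0 = {m0, m3, n0}
  B1 = {m2, n2}
  B2 = {m1, n1}
m0 ∈ B0, n0 ∈ B0 → same block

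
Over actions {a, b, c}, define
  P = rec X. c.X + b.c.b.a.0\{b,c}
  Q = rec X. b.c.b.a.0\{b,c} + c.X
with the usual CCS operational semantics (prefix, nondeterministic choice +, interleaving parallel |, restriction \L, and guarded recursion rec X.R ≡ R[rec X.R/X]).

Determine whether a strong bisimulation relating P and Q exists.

bisimilar

P's transition system — 5 states:
  m0 = rec X. c.X + b.c.b.a.0\{b,c} has moves ··b··> m1, ··c··> m0
  m1 = c.b.a.0\{b,c} has moves ··c··> m2
  m2 = b.a.0\{b,c} has moves ··b··> m3
  m3 = a.0\{b,c} has moves ··a··> m4
  m4 = 0\{b,c} has moves ∅
Q's transition system — 5 states:
  n0 = rec X. b.c.b.a.0\{b,c} + c.X has moves ··b··> n1, ··c··> n0
  n1 = c.b.a.0\{b,c} has moves ··c··> n2
  n2 = b.a.0\{b,c} has moves ··b··> n3
  n3 = a.0\{b,c} has moves ··a··> n4
  n4 = 0\{b,c} has moves ∅
Bisimilarity quotient blocks:
  B0 = {m0, n0}
  B1 = {m1, n1}
  B2 = {m2, n2}
  B3 = {m3, n3}
  B4 = {m4, n4}
m0 ∈ B0, n0 ∈ B0 → same block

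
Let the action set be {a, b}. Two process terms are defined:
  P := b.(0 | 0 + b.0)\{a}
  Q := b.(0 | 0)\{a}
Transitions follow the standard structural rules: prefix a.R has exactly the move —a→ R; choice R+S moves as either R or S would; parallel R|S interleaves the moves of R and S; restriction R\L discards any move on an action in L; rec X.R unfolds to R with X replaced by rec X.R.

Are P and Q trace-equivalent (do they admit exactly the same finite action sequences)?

NO — witness ⟨bb⟩

P's transition system — 3 states:
  p0 = b.(0 | 0 + b.0)\{a} ⊢ -b-> p1
  p1 = (0 | 0 + b.0)\{a} ⊢ -b-> p2
  p2 = 0\{a} ⊢ stopped
Q's transition system — 2 states:
  q0 = b.(0 | 0)\{a} ⊢ -b-> q1
  q1 = (0 | 0)\{a} ⊢ stopped
Trace ⟨bb⟩ through P, begin at {p0}:
  step 1 (b): {p1}
  step 2 (b): {p2}
  ✓ P
Trace ⟨bb⟩ through Q, begin at {q0}:
  step 1 (b): {q1}
  step 2 (b): ∅  — Q cannot continue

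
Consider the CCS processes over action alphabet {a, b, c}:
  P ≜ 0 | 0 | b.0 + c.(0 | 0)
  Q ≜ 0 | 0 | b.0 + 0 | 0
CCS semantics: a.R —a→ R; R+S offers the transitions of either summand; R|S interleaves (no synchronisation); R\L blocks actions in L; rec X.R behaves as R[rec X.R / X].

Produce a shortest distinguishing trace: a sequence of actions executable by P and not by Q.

LTS(P): 3 reachable states
  p0 = 0 | 0 | b.0 + c.(0 | 0) has moves --b--▸ p1, --c--▸ p2
  p1 = 0 | 0 | 0 has moves (no moves)
  p2 = 0 | 0 has moves (no moves)
LTS(Q): 2 reachable states
  q0 = 0 | 0 | b.0 + 0 | 0 has moves --b--▸ q1
  q1 = 0 | 0 | 0 has moves (no moves)
Run σ = ⟨c⟩ on P: start {p0}
  step 1 (c): {p2}
  P completes σ.
Run σ = ⟨c⟩ on Q: start {q0}
  step 1 (c): ∅ (Q stuck)

c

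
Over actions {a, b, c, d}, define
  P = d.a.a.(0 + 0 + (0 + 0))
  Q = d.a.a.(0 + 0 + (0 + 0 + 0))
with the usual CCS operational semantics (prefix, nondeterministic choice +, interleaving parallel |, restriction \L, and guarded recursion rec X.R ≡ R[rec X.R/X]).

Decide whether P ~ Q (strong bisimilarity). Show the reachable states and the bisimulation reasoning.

Reachable graph of P (4 states):
  u0 = d.a.a.(0 + 0 + (0 + 0)) ⊢ —d→ u1
  u1 = a.a.(0 + 0 + (0 + 0)) ⊢ —a→ u2
  u2 = a.(0 + 0 + (0 + 0)) ⊢ —a→ u3
  u3 = 0 + 0 + (0 + 0) ⊢ deadlocked
Reachable graph of Q (4 states):
  v0 = d.a.a.(0 + 0 + (0 + 0 + 0)) ⊢ —d→ v1
  v1 = a.a.(0 + 0 + (0 + 0 + 0)) ⊢ —a→ v2
  v2 = a.(0 + 0 + (0 + 0 + 0)) ⊢ —a→ v3
  v3 = 0 + 0 + (0 + 0 + 0) ⊢ deadlocked
Bisimilarity quotient blocks:
  B0 = {u0, v0}
  B1 = {u1, v1}
  B2 = {u2, v2}
  B3 = {u3, v3}
u0 ∈ B0, v0 ∈ B0 → same block

bisimilar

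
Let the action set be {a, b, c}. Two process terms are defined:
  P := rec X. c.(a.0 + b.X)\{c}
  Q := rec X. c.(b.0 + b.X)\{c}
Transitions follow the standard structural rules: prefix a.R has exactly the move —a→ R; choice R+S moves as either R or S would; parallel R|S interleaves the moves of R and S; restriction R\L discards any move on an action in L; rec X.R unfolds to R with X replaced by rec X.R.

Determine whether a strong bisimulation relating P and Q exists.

P's transition system — 4 states:
  p0 = rec X. c.(a.0 + b.X)\{c} | --c--▸ p1
  p1 = (a.0 + b.(rec X. c.(a.0 + b.X)\{c}))\{c} | --a--▸ p2, --b--▸ p3
  p2 = 0\{c} | ·
  p3 = (rec X. c.(a.0 + b.X)\{c})\{c} | ·
Q's transition system — 4 states:
  q0 = rec X. c.(b.0 + b.X)\{c} | --c--▸ q1
  q1 = (b.0 + b.(rec X. c.(b.0 + b.X)\{c}))\{c} | --b--▸ q2, --b--▸ q3
  q2 = (rec X. c.(b.0 + b.X)\{c})\{c} | ·
  q3 = 0\{c} | ·
Coarsest stable partition (strong bisimilarity classes):
  B0 = {p0}
  B1 = {p1}
  B2 = {p2, p3, q2, q3}
  B3 = {q0}
  B4 = {q1}
p0 ∈ B0, q0 ∈ B3 → different blocks

NO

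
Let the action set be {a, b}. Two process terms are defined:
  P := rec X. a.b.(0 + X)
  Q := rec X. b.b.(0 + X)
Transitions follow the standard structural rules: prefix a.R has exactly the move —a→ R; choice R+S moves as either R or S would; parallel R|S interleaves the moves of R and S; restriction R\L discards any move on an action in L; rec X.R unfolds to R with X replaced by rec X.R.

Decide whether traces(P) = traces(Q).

P's transition system — 3 states:
  s0 = rec X. a.b.(0 + X) | =a=> s1
  s1 = b.(0 + (rec X. a.b.(0 + X))) | =b=> s2
  s2 = 0 + (rec X. a.b.(0 + X)) | =a=> s1
Q's transition system — 3 states:
  t0 = rec X. b.b.(0 + X) | =b=> t1
  t1 = b.(0 + (rec X. b.b.(0 + X))) | =b=> t2
  t2 = 0 + (rec X. b.b.(0 + X)) | =b=> t1
Executing a from P (initial set {s0}):
  step 1 (a): {s1}
  — P admits the full trace.
Executing a from Q (initial set {t0}):
  step 1 (a): no successor for Q

traces(P) ≠ traces(Q) — witness ⟨a⟩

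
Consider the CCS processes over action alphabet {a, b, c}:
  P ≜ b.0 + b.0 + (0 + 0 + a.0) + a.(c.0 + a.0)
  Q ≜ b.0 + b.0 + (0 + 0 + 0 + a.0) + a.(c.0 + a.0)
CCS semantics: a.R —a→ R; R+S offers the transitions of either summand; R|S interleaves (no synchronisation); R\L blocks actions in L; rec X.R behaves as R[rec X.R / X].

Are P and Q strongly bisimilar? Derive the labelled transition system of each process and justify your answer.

bisimilar

P's transition system — 3 states:
  s0 = b.0 + b.0 + (0 + 0 + a.0) + a.(c.0 + a.0) → ··a··> s1, ··a··> s2, ··b··> s1
  s1 = 0 → stopped
  s2 = c.0 + a.0 → ··a··> s1, ··c··> s1
Q's transition system — 3 states:
  t0 = b.0 + b.0 + (0 + 0 + 0 + a.0) + a.(c.0 + a.0) → ··a··> t1, ··a··> t2, ··b··> t1
  t1 = 0 → stopped
  t2 = c.0 + a.0 → ··a··> t1, ··c··> t1
Bisimilarity quotient blocks:
  B0 = {s0, t0}
  B1 = {s1, t1}
  B2 = {s2, t2}
s0 ∈ B0, t0 ∈ B0 → same block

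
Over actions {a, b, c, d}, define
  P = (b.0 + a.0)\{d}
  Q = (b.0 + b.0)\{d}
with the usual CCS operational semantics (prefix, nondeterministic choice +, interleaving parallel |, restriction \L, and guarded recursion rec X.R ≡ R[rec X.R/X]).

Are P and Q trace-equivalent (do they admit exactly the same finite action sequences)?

NO — witness ⟨a⟩

LTS(P): 2 reachable states
  p0 = (b.0 + a.0)\{d} ⊢ —a→ p1, —b→ p1
  p1 = 0\{d} ⊢ ∅
LTS(Q): 2 reachable states
  q0 = (b.0 + b.0)\{d} ⊢ —b→ q1
  q1 = 0\{d} ⊢ ∅
Executing a from P (initial set {p0}):
  after a @ step 1: {p1}
  — P admits the full trace.
Executing a from Q (initial set {q0}):
  after a @ step 1: ∅ (Q stuck)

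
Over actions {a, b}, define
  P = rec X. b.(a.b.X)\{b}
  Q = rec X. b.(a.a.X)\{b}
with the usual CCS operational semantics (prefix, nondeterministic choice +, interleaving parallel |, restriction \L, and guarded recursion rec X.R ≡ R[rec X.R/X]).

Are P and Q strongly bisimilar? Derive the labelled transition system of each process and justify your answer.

LTS(P): 3 reachable states
  p0 = rec X. b.(a.b.X)\{b} has moves -b-> p1
  p1 = (a.b.(rec X. b.(a.b.X)\{b}))\{b} has moves -a-> p2
  p2 = (b.(rec X. b.(a.b.X)\{b}))\{b} has moves stopped
LTS(Q): 4 reachable states
  q0 = rec X. b.(a.a.X)\{b} has moves -b-> q1
  q1 = (a.a.(rec X. b.(a.a.X)\{b}))\{b} has moves -a-> q2
  q2 = (a.(rec X. b.(a.a.X)\{b}))\{b} has moves -a-> q3
  q3 = (rec X. b.(a.a.X)\{b})\{b} has moves stopped
Coarsest stable partition (strong bisimilarity classes):
  B0 = {p0}
  B1 = {p1, q2}
  B2 = {p2, q3}
  B3 = {q0}
  B4 = {q1}
p0 ∈ B0, q0 ∈ B3 → different blocks

not bisimilar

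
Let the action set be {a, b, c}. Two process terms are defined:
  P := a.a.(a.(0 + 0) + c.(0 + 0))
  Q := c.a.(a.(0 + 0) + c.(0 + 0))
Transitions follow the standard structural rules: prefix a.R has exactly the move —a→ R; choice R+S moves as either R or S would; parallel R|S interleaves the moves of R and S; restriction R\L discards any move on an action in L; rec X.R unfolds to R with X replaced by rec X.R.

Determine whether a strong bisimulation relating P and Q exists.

Reachable graph of P (4 states):
  s0 = a.a.(a.(0 + 0) + c.(0 + 0)) has moves —a→ s1
  s1 = a.(a.(0 + 0) + c.(0 + 0)) has moves —a→ s2
  s2 = a.(0 + 0) + c.(0 + 0) has moves —a→ s3, —c→ s3
  s3 = 0 + 0 has moves stopped
Reachable graph of Q (4 states):
  t0 = c.a.(a.(0 + 0) + c.(0 + 0)) has moves —c→ t1
  t1 = a.(a.(0 + 0) + c.(0 + 0)) has moves —a→ t2
  t2 = a.(0 + 0) + c.(0 + 0) has moves —a→ t3, —c→ t3
  t3 = 0 + 0 has moves stopped
Coarsest stable partition (strong bisimilarity classes):
  B0 = {s0}
  B1 = {s1, t1}
  B2 = {s2, t2}
  B3 = {s3, t3}
  B4 = {t0}
s0 ∈ B0, t0 ∈ B4 → different blocks

NO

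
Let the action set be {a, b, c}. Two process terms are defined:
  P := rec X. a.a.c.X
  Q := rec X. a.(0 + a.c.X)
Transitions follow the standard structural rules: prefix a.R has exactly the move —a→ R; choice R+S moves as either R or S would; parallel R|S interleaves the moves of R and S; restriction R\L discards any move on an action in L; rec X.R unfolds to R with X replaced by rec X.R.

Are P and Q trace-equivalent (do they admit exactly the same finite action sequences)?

Reachable graph of P (3 states):
  s0 = rec X. a.a.c.X has moves —a→ s1
  s1 = a.c.(rec X. a.a.c.X) has moves —a→ s2
  s2 = c.(rec X. a.a.c.X) has moves —c→ s0
Reachable graph of Q (3 states):
  t0 = rec X. a.(0 + a.c.X) has moves —a→ t1
  t1 = 0 + a.c.(rec X. a.(0 + a.c.X)) has moves —a→ t2
  t2 = c.(rec X. a.(0 + a.c.X)) has moves —c→ t0
Bisimilarity quotient blocks:
  B0 = {s0, t0}
  B1 = {s1, t1}
  B2 = {s2, t2}
s0 ∈ B0, t0 ∈ B0 → same block
Bisimilar ⇒ trace-equivalent.

trace-equivalent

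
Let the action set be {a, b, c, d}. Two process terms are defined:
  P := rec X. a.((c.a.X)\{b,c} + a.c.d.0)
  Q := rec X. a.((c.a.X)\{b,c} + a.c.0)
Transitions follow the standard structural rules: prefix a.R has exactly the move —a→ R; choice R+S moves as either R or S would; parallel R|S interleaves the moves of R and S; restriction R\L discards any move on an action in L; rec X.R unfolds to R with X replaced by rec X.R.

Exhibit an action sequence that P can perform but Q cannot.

aacd

P's transition system — 5 states:
  s0 = rec X. a.((c.a.X)\{b,c} + a.c.d.0) ⊢ —a→ s1
  s1 = (c.a.(rec X. a.((c.a.X)\{b,c} + a.c.d.0)))\{b,c} + a.c.d.0 ⊢ —a→ s2
  s2 = c.d.0 ⊢ —c→ s3
  s3 = d.0 ⊢ —d→ s4
  s4 = 0 ⊢ stopped
Q's transition system — 4 states:
  t0 = rec X. a.((c.a.X)\{b,c} + a.c.0) ⊢ —a→ t1
  t1 = (c.a.(rec X. a.((c.a.X)\{b,c} + a.c.0)))\{b,c} + a.c.0 ⊢ —a→ t2
  t2 = c.0 ⊢ —c→ t3
  t3 = 0 ⊢ stopped
Executing aacd from P (initial set {s0}):
  [1] a ⇒ {s1}
  [2] a ⇒ {s2}
  [3] c ⇒ {s3}
  [4] d ⇒ {s4}
  ✓ P
Executing aacd from Q (initial set {t0}):
  [1] a ⇒ {t1}
  [2] a ⇒ {t2}
  [3] c ⇒ {t3}
  [4] d ⇒ ∅ (Q stuck)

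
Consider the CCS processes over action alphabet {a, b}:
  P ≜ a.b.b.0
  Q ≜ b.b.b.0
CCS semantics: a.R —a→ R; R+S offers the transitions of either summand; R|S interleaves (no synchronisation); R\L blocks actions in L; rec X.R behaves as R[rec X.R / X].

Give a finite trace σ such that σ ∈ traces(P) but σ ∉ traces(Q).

a

P's transition system — 4 states:
  m0 = a.b.b.0 has moves ··a··> m1
  m1 = b.b.0 has moves ··b··> m2
  m2 = b.0 has moves ··b··> m3
  m3 = 0 has moves ∅
Q's transition system — 4 states:
  n0 = b.b.b.0 has moves ··b··> n1
  n1 = b.b.0 has moves ··b··> n2
  n2 = b.0 has moves ··b··> n3
  n3 = 0 has moves ∅
Executing a from P (initial set {m0}):
  step 1 (a): {m1}
  — P admits the full trace.
Executing a from Q (initial set {n0}):
  step 1 (a): ∅ (Q stuck)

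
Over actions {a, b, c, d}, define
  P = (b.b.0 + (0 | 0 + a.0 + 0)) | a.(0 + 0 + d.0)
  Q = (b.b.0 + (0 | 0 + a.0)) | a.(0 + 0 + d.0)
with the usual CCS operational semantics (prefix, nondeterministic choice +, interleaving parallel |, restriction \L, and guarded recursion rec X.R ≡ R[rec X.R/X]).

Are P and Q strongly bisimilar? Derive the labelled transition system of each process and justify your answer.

bisimilar

Reachable graph of P (9 states):
  s0 = (b.b.0 + (0 | 0 + a.0 + 0)) | a.(0 + 0 + d.0) | ··a··> s1, ··a··> s2, ··b··> s3
  s1 = (b.b.0 + (0 | 0 + a.0 + 0)) | (0 + 0 + d.0) | ··a··> s4, ··b··> s5, ··d··> s6
  s2 = 0 | a.(0 + 0 + d.0) | ··a··> s4
  s3 = b.0 | a.(0 + 0 + d.0) | ··a··> s5, ··b··> s2
  s4 = 0 | (0 + 0 + d.0) | ··d··> s7
  s5 = b.0 | (0 + 0 + d.0) | ··b··> s4, ··d··> s8
  s6 = (b.b.0 + (0 | 0 + a.0 + 0)) | 0 | ··a··> s7, ··b··> s8
  s7 = 0 | 0 | ∅
  s8 = b.0 | 0 | ··b··> s7
Reachable graph of Q (9 states):
  t0 = (b.b.0 + (0 | 0 + a.0)) | a.(0 + 0 + d.0) | ··a··> t1, ··a··> t2, ··b··> t3
  t1 = (b.b.0 + (0 | 0 + a.0)) | (0 + 0 + d.0) | ··a··> t4, ··b··> t5, ··d··> t6
  t2 = 0 | a.(0 + 0 + d.0) | ··a··> t4
  t3 = b.0 | a.(0 + 0 + d.0) | ··a··> t5, ··b··> t2
  t4 = 0 | (0 + 0 + d.0) | ··d··> t7
  t5 = b.0 | (0 + 0 + d.0) | ··b··> t4, ··d··> t8
  t6 = (b.b.0 + (0 | 0 + a.0)) | 0 | ··a··> t7, ··b··> t8
  t7 = 0 | 0 | ∅
  t8 = b.0 | 0 | ··b··> t7
Partition-refinement fixed point:
  B0 = {s0, t0}
  B1 = {s1, t1}
  B2 = {s6, t6}
  B3 = {s7, t7}
  B4 = {s8, t8}
  B5 = {s4, t4}
  B6 = {s5, t5}
  B7 = {s2, t2}
  B8 = {s3, t3}
s0 ∈ B0, t0 ∈ B0 → same block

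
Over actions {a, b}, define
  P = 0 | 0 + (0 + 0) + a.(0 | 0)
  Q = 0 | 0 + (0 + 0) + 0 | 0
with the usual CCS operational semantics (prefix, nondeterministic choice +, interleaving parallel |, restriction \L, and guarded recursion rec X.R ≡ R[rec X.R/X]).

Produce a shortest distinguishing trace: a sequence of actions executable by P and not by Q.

Reachable graph of P (2 states):
  s0 = 0 | 0 + (0 + 0) + a.(0 | 0) | -a-> s1
  s1 = 0 | 0 | (no moves)
Reachable graph of Q (1 states):
  t0 = 0 | 0 + (0 + 0) + 0 | 0 | (no moves)
Executing a from P (initial set {s0}):
  step 1 (a): {s1}
  — P admits the full trace.
Executing a from Q (initial set {t0}):
  step 1 (a): ∅  — Q cannot continue

a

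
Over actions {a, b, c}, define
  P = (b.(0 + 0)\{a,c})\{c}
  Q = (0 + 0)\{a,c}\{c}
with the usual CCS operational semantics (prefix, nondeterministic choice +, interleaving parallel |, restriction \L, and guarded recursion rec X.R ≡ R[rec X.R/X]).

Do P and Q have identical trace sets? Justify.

trace-distinct — witness ⟨b⟩

LTS(P): 2 reachable states
  s0 = (b.(0 + 0)\{a,c})\{c} → =b=> s1
  s1 = (0 + 0)\{a,c}\{c} → (no moves)
LTS(Q): 1 reachable states
  t0 = (0 + 0)\{a,c}\{c} → (no moves)
Trace ⟨b⟩ through P, begin at {s0}:
  after b @ step 1: {s1}
  P completes σ.
Trace ⟨b⟩ through Q, begin at {t0}:
  after b @ step 1: ∅  — Q cannot continue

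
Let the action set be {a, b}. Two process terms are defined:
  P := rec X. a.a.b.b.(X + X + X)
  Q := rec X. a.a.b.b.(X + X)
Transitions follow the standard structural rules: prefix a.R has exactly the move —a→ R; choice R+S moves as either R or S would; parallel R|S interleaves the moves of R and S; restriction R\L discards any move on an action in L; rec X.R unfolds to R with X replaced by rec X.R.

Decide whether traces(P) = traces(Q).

YES

LTS(P): 5 reachable states
  u0 = rec X. a.a.b.b.(X + X + X) has moves —a→ u1
  u1 = a.b.b.((rec X. a.a.b.b.(X + X + X)) + (rec X. a.a.b.b.(X + X + X)) + (rec X. a.a.b.b.(X + X + X))) has moves —a→ u2
  u2 = b.b.((rec X. a.a.b.b.(X + X + X)) + (rec X. a.a.b.b.(X + X + X)) + (rec X. a.a.b.b.(X + X + X))) has moves —b→ u3
  u3 = b.((rec X. a.a.b.b.(X + X + X)) + (rec X. a.a.b.b.(X + X + X)) + (rec X. a.a.b.b.(X + X + X))) has moves —b→ u4
  u4 = (rec X. a.a.b.b.(X + X + X)) + (rec X. a.a.b.b.(X + X + X)) + (rec X. a.a.b.b.(X + X + X)) has moves —a→ u1
LTS(Q): 5 reachable states
  v0 = rec X. a.a.b.b.(X + X) has moves —a→ v1
  v1 = a.b.b.((rec X. a.a.b.b.(X + X)) + (rec X. a.a.b.b.(X + X))) has moves —a→ v2
  v2 = b.b.((rec X. a.a.b.b.(X + X)) + (rec X. a.a.b.b.(X + X))) has moves —b→ v3
  v3 = b.((rec X. a.a.b.b.(X + X)) + (rec X. a.a.b.b.(X + X))) has moves —b→ v4
  v4 = (rec X. a.a.b.b.(X + X)) + (rec X. a.a.b.b.(X + X)) has moves —a→ v1
Partition-refinement fixed point:
  B0 = {u0, u4, v0, v4}
  B1 = {u1, v1}
  B2 = {u2, v2}
  B3 = {u3, v3}
u0 ∈ B0, v0 ∈ B0 → same block
Bisimilar ⇒ trace-equivalent.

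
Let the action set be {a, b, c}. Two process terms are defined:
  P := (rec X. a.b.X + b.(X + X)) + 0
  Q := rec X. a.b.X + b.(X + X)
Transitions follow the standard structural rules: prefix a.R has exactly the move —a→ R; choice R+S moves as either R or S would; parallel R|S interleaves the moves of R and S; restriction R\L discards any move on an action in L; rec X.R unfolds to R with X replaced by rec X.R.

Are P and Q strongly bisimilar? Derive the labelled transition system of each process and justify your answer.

Reachable graph of P (4 states):
  u0 = (rec X. a.b.X + b.(X + X)) + 0 | --a--▸ u1, --b--▸ u2
  u1 = b.(rec X. a.b.X + b.(X + X)) | --b--▸ u3
  u2 = (rec X. a.b.X + b.(X + X)) + (rec X. a.b.X + b.(X + X)) | --a--▸ u1, --b--▸ u2
  u3 = rec X. a.b.X + b.(X + X) | --a--▸ u1, --b--▸ u2
Reachable graph of Q (3 states):
  v0 = rec X. a.b.X + b.(X + X) | --a--▸ v1, --b--▸ v2
  v1 = b.(rec X. a.b.X + b.(X + X)) | --b--▸ v0
  v2 = (rec X. a.b.X + b.(X + X)) + (rec X. a.b.X + b.(X + X)) | --a--▸ v1, --b--▸ v2
Bisimilarity quotient blocks:
  B0 = {u0, u2, u3, v0, v2}
  B1 = {u1, v1}
u0 ∈ B0, v0 ∈ B0 → same block

bisimilar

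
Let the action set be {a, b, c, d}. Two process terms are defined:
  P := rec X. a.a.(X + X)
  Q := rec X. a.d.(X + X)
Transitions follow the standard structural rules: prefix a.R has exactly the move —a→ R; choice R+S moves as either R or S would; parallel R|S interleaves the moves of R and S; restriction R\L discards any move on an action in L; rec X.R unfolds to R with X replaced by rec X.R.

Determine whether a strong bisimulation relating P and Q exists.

NO

Reachable graph of P (3 states):
  m0 = rec X. a.a.(X + X) has moves ··a··> m1
  m1 = a.((rec X. a.a.(X + X)) + (rec X. a.a.(X + X))) has moves ··a··> m2
  m2 = (rec X. a.a.(X + X)) + (rec X. a.a.(X + X)) has moves ··a··> m1
Reachable graph of Q (3 states):
  n0 = rec X. a.d.(X + X) has moves ··a··> n1
  n1 = d.((rec X. a.d.(X + X)) + (rec X. a.d.(X + X))) has moves ··d··> n2
  n2 = (rec X. a.d.(X + X)) + (rec X. a.d.(X + X)) has moves ··a··> n1
Bisimilarity quotient blocks:
  B0 = {m0, m1, m2}
  B1 = {n0, n2}
  B2 = {n1}
m0 ∈ B0, n0 ∈ B1 → different blocks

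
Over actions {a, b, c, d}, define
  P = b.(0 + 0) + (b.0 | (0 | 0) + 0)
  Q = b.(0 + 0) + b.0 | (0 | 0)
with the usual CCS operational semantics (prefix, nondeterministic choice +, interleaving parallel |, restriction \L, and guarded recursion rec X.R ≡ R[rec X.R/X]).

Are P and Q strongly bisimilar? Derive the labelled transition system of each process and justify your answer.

LTS(P): 3 reachable states
  u0 = b.(0 + 0) + (b.0 | (0 | 0) + 0) ⊢ ··b··> u1, ··b··> u2
  u1 = 0 + 0 ⊢ ·
  u2 = 0 | (0 | 0) ⊢ ·
LTS(Q): 3 reachable states
  v0 = b.(0 + 0) + b.0 | (0 | 0) ⊢ ··b··> v1, ··b··> v2
  v1 = 0 + 0 ⊢ ·
  v2 = 0 | (0 | 0) ⊢ ·
Coarsest stable partition (strong bisimilarity classes):
  B0 = {u0, v0}
  B1 = {u1, u2, v1, v2}
u0 ∈ B0, v0 ∈ B0 → same block

bisimilar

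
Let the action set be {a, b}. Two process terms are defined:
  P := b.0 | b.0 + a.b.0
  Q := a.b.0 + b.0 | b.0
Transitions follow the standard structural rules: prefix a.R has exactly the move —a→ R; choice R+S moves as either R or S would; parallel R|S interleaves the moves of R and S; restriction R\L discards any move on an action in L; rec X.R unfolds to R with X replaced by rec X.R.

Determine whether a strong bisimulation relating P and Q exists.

P's transition system — 6 states:
  u0 = b.0 | b.0 + a.b.0 | --a--▸ u1, --b--▸ u2, --b--▸ u3
  u1 = b.0 | --b--▸ u4
  u2 = 0 | b.0 | --b--▸ u5
  u3 = b.0 | 0 | --b--▸ u5
  u4 = 0 | ·
  u5 = 0 | 0 | ·
Q's transition system — 6 states:
  v0 = a.b.0 + b.0 | b.0 | --a--▸ v1, --b--▸ v2, --b--▸ v3
  v1 = b.0 | --b--▸ v4
  v2 = 0 | b.0 | --b--▸ v5
  v3 = b.0 | 0 | --b--▸ v5
  v4 = 0 | ·
  v5 = 0 | 0 | ·
Partition-refinement fixed point:
  B0 = {u0, v0}
  B1 = {u1, u2, u3, v1, v2, v3}
  B2 = {u4, u5, v4, v5}
u0 ∈ B0, v0 ∈ B0 → same block

P ~ Q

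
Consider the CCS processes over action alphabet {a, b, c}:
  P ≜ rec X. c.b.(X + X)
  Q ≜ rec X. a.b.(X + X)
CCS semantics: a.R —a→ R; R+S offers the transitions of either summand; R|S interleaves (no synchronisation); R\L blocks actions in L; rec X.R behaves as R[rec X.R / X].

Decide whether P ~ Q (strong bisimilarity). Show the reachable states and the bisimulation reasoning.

NO

LTS(P): 3 reachable states
  m0 = rec X. c.b.(X + X) has moves =c=> m1
  m1 = b.((rec X. c.b.(X + X)) + (rec X. c.b.(X + X))) has moves =b=> m2
  m2 = (rec X. c.b.(X + X)) + (rec X. c.b.(X + X)) has moves =c=> m1
LTS(Q): 3 reachable states
  n0 = rec X. a.b.(X + X) has moves =a=> n1
  n1 = b.((rec X. a.b.(X + X)) + (rec X. a.b.(X + X))) has moves =b=> n2
  n2 = (rec X. a.b.(X + X)) + (rec X. a.b.(X + X)) has moves =a=> n1
Coarsest stable partition (strong bisimilarity classes):
  B0 = {m0, m2}
  B1 = {m1}
  B2 = {n0, n2}
  B3 = {n1}
m0 ∈ B0, n0 ∈ B2 → different blocks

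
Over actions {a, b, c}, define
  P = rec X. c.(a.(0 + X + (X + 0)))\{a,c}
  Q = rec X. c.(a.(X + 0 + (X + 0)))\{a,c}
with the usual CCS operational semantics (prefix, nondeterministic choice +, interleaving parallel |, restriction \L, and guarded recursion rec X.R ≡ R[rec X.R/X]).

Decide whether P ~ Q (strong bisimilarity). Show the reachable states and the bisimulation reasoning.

Reachable graph of P (2 states):
  p0 = rec X. c.(a.(0 + X + (X + 0)))\{a,c} | ··c··> p1
  p1 = (a.(0 + (rec X. c.(a.(0 + X + (X + 0)))\{a,c}) + ((rec X. c.(a.(0 + X + (X + 0)))\{a,c}) + 0)))\{a,c} | stopped
Reachable graph of Q (2 states):
  q0 = rec X. c.(a.(X + 0 + (X + 0)))\{a,c} | ··c··> q1
  q1 = (a.((rec X. c.(a.(X + 0 + (X + 0)))\{a,c}) + 0 + ((rec X. c.(a.(X + 0 + (X + 0)))\{a,c}) + 0)))\{a,c} | stopped
Partition-refinement fixed point:
  B0 = {p0, q0}
  B1 = {p1, q1}
p0 ∈ B0, q0 ∈ B0 → same block

bisimilar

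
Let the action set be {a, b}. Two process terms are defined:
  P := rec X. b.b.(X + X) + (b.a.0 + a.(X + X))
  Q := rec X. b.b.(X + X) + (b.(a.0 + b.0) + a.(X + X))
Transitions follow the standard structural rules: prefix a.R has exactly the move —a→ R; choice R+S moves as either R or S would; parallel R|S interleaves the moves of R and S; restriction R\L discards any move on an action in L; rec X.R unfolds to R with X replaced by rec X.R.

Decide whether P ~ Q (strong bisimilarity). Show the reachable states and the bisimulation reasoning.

LTS(P): 5 reachable states
  p0 = rec X. b.b.(X + X) + (b.a.0 + a.(X + X)) → =a=> p1, =b=> p2, =b=> p3
  p1 = (rec X. b.b.(X + X) + (b.a.0 + a.(X + X))) + (rec X. b.b.(X + X) + (b.a.0 + a.(X + X))) → =a=> p1, =b=> p2, =b=> p3
  p2 = a.0 → =a=> p4
  p3 = b.((rec X. b.b.(X + X) + (b.a.0 + a.(X + X))) + (rec X. b.b.(X + X) + (b.a.0 + a.(X + X)))) → =b=> p1
  p4 = 0 → stopped
LTS(Q): 5 reachable states
  q0 = rec X. b.b.(X + X) + (b.(a.0 + b.0) + a.(X + X)) → =a=> q1, =b=> q2, =b=> q3
  q1 = (rec X. b.b.(X + X) + (b.(a.0 + b.0) + a.(X + X))) + (rec X. b.b.(X + X) + (b.(a.0 + b.0) + a.(X + X))) → =a=> q1, =b=> q2, =b=> q3
  q2 = a.0 + b.0 → =a=> q4, =b=> q4
  q3 = b.((rec X. b.b.(X + X) + (b.(a.0 + b.0) + a.(X + X))) + (rec X. b.b.(X + X) + (b.(a.0 + b.0) + a.(X + X)))) → =b=> q1
  q4 = 0 → stopped
Bisimilarity quotient blocks:
  B0 = {p0, p1}
  B1 = {p2}
  B2 = {p4, q4}
  B3 = {p3}
  B4 = {q0, q1}
  B5 = {q3}
  B6 = {q2}
p0 ∈ B0, q0 ∈ B4 → different blocks

not bisimilar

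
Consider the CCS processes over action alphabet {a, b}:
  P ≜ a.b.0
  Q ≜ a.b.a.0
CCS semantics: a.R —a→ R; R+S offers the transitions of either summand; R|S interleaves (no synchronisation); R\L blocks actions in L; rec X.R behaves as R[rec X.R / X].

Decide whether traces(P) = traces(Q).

LTS(P): 3 reachable states
  m0 = a.b.0 :: —a→ m1
  m1 = b.0 :: —b→ m2
  m2 = 0 :: deadlocked
LTS(Q): 4 reachable states
  n0 = a.b.a.0 :: —a→ n1
  n1 = b.a.0 :: —b→ n2
  n2 = a.0 :: —a→ n3
  n3 = 0 :: deadlocked
Trace ⟨aba⟩ through Q, begin at {n0}:
  [1] a ⇒ {n1}
  [2] b ⇒ {n2}
  [3] a ⇒ {n3}
  Q completes σ.
Trace ⟨aba⟩ through P, begin at {m0}:
  [1] a ⇒ {m1}
  [2] b ⇒ {m2}
  [3] a ⇒ no successor for P

traces(P) ≠ traces(Q) — witness ⟨aba⟩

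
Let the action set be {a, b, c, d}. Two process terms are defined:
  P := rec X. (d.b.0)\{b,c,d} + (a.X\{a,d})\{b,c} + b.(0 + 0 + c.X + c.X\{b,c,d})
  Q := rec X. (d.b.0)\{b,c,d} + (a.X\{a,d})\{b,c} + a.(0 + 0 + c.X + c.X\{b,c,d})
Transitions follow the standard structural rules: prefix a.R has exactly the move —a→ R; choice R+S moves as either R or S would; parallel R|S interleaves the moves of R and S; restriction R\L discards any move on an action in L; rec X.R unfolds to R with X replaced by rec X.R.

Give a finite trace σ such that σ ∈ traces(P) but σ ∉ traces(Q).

b

LTS(P): 5 reachable states
  m0 = rec X. (d.b.0)\{b,c,d} + (a.X\{a,d})\{b,c} + b.(0 + 0 + c.X + c.X\{b,c,d}) has moves ··a··> m1, ··b··> m2
  m1 = (rec X. (d.b.0)\{b,c,d} + (a.X\{a,d})\{b,c} + b.(0 + 0 + c.X + c.X\{b,c,d}))\{a,d}\{b,c} has moves deadlocked
  m2 = 0 + 0 + c.(rec X. (d.b.0)\{b,c,d} + (a.X\{a,d})\{b,c} + b.(0 + 0 + c.X + c.X\{b,c,d})) + c.(rec X. (d.b.0)\{b,c,d} + (a.X\{a,d})\{b,c} + b.(0 + 0 + c.X + c.X\{b,c,d}))\{b,c,d} has moves ··c··> m0, ··c··> m3
  m3 = (rec X. (d.b.0)\{b,c,d} + (a.X\{a,d})\{b,c} + b.(0 + 0 + c.X + c.X\{b,c,d}))\{b,c,d} has moves ··a··> m4
  m4 = (rec X. (d.b.0)\{b,c,d} + (a.X\{a,d})\{b,c} + b.(0 + 0 + c.X + c.X\{b,c,d}))\{a,d}\{b,c}\{b,c,d} has moves deadlocked
LTS(Q): 6 reachable states
  n0 = rec X. (d.b.0)\{b,c,d} + (a.X\{a,d})\{b,c} + a.(0 + 0 + c.X + c.X\{b,c,d}) has moves ··a··> n1, ··a··> n2
  n1 = (rec X. (d.b.0)\{b,c,d} + (a.X\{a,d})\{b,c} + a.(0 + 0 + c.X + c.X\{b,c,d}))\{a,d}\{b,c} has moves deadlocked
  n2 = 0 + 0 + c.(rec X. (d.b.0)\{b,c,d} + (a.X\{a,d})\{b,c} + a.(0 + 0 + c.X + c.X\{b,c,d})) + c.(rec X. (d.b.0)\{b,c,d} + (a.X\{a,d})\{b,c} + a.(0 + 0 + c.X + c.X\{b,c,d}))\{b,c,d} has moves ··c··> n0, ··c··> n3
  n3 = (rec X. (d.b.0)\{b,c,d} + (a.X\{a,d})\{b,c} + a.(0 + 0 + c.X + c.X\{b,c,d}))\{b,c,d} has moves ··a··> n4, ··a··> n5
  n4 = (0 + 0 + c.(rec X. (d.b.0)\{b,c,d} + (a.X\{a,d})\{b,c} + a.(0 + 0 + c.X + c.X\{b,c,d})) + c.(rec X. (d.b.0)\{b,c,d} + (a.X\{a,d})\{b,c} + a.(0 + 0 + c.X + c.X\{b,c,d}))\{b,c,d})\{b,c,d} has moves deadlocked
  n5 = (rec X. (d.b.0)\{b,c,d} + (a.X\{a,d})\{b,c} + a.(0 + 0 + c.X + c.X\{b,c,d}))\{a,d}\{b,c}\{b,c,d} has moves deadlocked
Run σ = ⟨b⟩ on P: start {m0}
  after b @ step 1: {m2}
  ✓ P
Run σ = ⟨b⟩ on Q: start {n0}
  after b @ step 1: ∅  — Q cannot continue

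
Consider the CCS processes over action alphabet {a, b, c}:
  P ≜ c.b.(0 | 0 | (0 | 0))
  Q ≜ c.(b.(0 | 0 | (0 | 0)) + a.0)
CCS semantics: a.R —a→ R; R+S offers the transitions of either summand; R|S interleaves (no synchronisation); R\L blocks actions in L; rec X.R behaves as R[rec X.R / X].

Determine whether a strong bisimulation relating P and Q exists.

P ≁ Q

LTS(P): 3 reachable states
  p0 = c.b.(0 | 0 | (0 | 0)) → --c--▸ p1
  p1 = b.(0 | 0 | (0 | 0)) → --b--▸ p2
  p2 = 0 | 0 | (0 | 0) → stopped
LTS(Q): 4 reachable states
  q0 = c.(b.(0 | 0 | (0 | 0)) + a.0) → --c--▸ q1
  q1 = b.(0 | 0 | (0 | 0)) + a.0 → --a--▸ q2, --b--▸ q3
  q2 = 0 → stopped
  q3 = 0 | 0 | (0 | 0) → stopped
Coarsest stable partition (strong bisimilarity classes):
  B0 = {p0}
  B1 = {p1}
  B2 = {p2, q2, q3}
  B3 = {q0}
  B4 = {q1}
p0 ∈ B0, q0 ∈ B3 → different blocks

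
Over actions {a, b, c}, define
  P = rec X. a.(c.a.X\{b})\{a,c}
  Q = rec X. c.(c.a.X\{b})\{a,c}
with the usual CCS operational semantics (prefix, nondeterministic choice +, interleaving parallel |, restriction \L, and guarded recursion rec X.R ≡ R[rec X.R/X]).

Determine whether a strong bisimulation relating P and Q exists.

P's transition system — 2 states:
  s0 = rec X. a.(c.a.X\{b})\{a,c} → ··a··> s1
  s1 = (c.a.(rec X. a.(c.a.X\{b})\{a,c})\{b})\{a,c} → ·
Q's transition system — 2 states:
  t0 = rec X. c.(c.a.X\{b})\{a,c} → ··c··> t1
  t1 = (c.a.(rec X. c.(c.a.X\{b})\{a,c})\{b})\{a,c} → ·
Partition-refinement fixed point:
  B0 = {s0}
  B1 = {s1, t1}
  B2 = {t0}
s0 ∈ B0, t0 ∈ B2 → different blocks

NO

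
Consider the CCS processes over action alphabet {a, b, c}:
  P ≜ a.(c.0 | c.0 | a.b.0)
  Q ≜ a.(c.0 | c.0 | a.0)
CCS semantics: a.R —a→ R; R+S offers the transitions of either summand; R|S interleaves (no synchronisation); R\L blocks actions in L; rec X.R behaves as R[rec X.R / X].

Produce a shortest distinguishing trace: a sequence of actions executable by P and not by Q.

P's transition system — 13 states:
  u0 = a.(c.0 | c.0 | a.b.0) :: --a--▸ u1
  u1 = c.0 | c.0 | a.b.0 :: --a--▸ u2, --c--▸ u3, --c--▸ u4
  u2 = c.0 | c.0 | b.0 :: --b--▸ u5, --c--▸ u6, --c--▸ u7
  u3 = 0 | c.0 | a.b.0 :: --a--▸ u6, --c--▸ u8
  u4 = c.0 | 0 | a.b.0 :: --a--▸ u7, --c--▸ u8
  u5 = c.0 | c.0 | 0 :: --c--▸ u10, --c--▸ u9
  u6 = 0 | c.0 | b.0 :: --b--▸ u9, --c--▸ u11
  u7 = c.0 | 0 | b.0 :: --b--▸ u10, --c--▸ u11
  u8 = 0 | 0 | a.b.0 :: --a--▸ u11
  u9 = 0 | c.0 | 0 :: --c--▸ u12
  u10 = c.0 | 0 | 0 :: --c--▸ u12
  u11 = 0 | 0 | b.0 :: --b--▸ u12
  u12 = 0 | 0 | 0 :: ∅
Q's transition system — 9 states:
  v0 = a.(c.0 | c.0 | a.0) :: --a--▸ v1
  v1 = c.0 | c.0 | a.0 :: --a--▸ v2, --c--▸ v3, --c--▸ v4
  v2 = c.0 | c.0 | 0 :: --c--▸ v5, --c--▸ v6
  v3 = 0 | c.0 | a.0 :: --a--▸ v5, --c--▸ v7
  v4 = c.0 | 0 | a.0 :: --a--▸ v6, --c--▸ v7
  v5 = 0 | c.0 | 0 :: --c--▸ v8
  v6 = c.0 | 0 | 0 :: --c--▸ v8
  v7 = 0 | 0 | a.0 :: --a--▸ v8
  v8 = 0 | 0 | 0 :: ∅
Trace ⟨aab⟩ through P, begin at {u0}:
  [1] a ⇒ {u1}
  [2] a ⇒ {u2}
  [3] b ⇒ {u5}
  — P admits the full trace.
Trace ⟨aab⟩ through Q, begin at {v0}:
  [1] a ⇒ {v1}
  [2] a ⇒ {v2}
  [3] b ⇒ ∅ (Q stuck)

aab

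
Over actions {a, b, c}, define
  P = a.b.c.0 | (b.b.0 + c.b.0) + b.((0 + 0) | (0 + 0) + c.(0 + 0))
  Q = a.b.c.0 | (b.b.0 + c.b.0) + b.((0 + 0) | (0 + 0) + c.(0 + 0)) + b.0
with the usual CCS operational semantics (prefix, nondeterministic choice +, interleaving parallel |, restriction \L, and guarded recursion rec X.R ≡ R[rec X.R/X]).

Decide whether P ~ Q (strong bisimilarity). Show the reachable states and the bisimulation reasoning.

P's transition system — 14 states:
  u0 = a.b.c.0 | (b.b.0 + c.b.0) + b.((0 + 0) | (0 + 0) + c.(0 + 0)) has moves ··a··> u1, ··b··> u2, ··b··> u3, ··c··> u3
  u1 = b.c.0 | (b.b.0 + c.b.0) has moves ··b··> u4, ··b··> u5, ··c··> u4
  u2 = (0 + 0) | (0 + 0) + c.(0 + 0) has moves ··c··> u6
  u3 = a.b.c.0 | b.0 has moves ··a··> u4, ··b··> u7
  u4 = b.c.0 | b.0 has moves ··b··> u8, ··b··> u9
  u5 = c.0 | (b.b.0 + c.b.0) has moves ··b··> u9, ··c··> u10, ··c··> u9
  u6 = 0 + 0 has moves ∅
  u7 = a.b.c.0 | 0 has moves ··a··> u8
  u8 = b.c.0 | 0 has moves ··b··> u11
  u9 = c.0 | b.0 has moves ··b··> u11, ··c··> u12
  u10 = 0 | (b.b.0 + c.b.0) has moves ··b··> u12, ··c··> u12
  u11 = c.0 | 0 has moves ··c··> u13
  u12 = 0 | b.0 has moves ··b··> u13
  u13 = 0 | 0 has moves ∅
Q's transition system — 15 states:
  v0 = a.b.c.0 | (b.b.0 + c.b.0) + b.((0 + 0) | (0 + 0) + c.(0 + 0)) + b.0 has moves ··a··> v1, ··b··> v2, ··b··> v3, ··b··> v4, ··c··> v4
  v1 = b.c.0 | (b.b.0 + c.b.0) has moves ··b··> v5, ··b··> v6, ··c··> v5
  v2 = (0 + 0) | (0 + 0) + c.(0 + 0) has moves ··c··> v7
  v3 = 0 has moves ∅
  v4 = a.b.c.0 | b.0 has moves ··a··> v5, ··b··> v8
  v5 = b.c.0 | b.0 has moves ··b··> v10, ··b··> v9
  v6 = c.0 | (b.b.0 + c.b.0) has moves ··b··> v10, ··c··> v10, ··c··> v11
  v7 = 0 + 0 has moves ∅
  v8 = a.b.c.0 | 0 has moves ··a··> v9
  v9 = b.c.0 | 0 has moves ··b··> v12
  v10 = c.0 | b.0 has moves ··b··> v12, ··c··> v13
  v11 = 0 | (b.b.0 + c.b.0) has moves ··b··> v13, ··c··> v13
  v12 = c.0 | 0 has moves ··c··> v14
  v13 = 0 | b.0 has moves ··b··> v14
  v14 = 0 | 0 has moves ∅
Partition-refinement fixed point:
  B0 = {u0}
  B1 = {u1, v1}
  B2 = {u4, v5}
  B3 = {u8, v9}
  B4 = {u11, u2, v12, v2}
  B5 = {u13, u6, v14, v3, v7}
  B6 = {u9, v10}
  B7 = {u12, v13}
  B8 = {u5, v6}
  B9 = {u10, v11}
  B10 = {u3, v4}
  B11 = {u7, v8}
  B12 = {v0}
u0 ∈ B0, v0 ∈ B12 → different blocks

NO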